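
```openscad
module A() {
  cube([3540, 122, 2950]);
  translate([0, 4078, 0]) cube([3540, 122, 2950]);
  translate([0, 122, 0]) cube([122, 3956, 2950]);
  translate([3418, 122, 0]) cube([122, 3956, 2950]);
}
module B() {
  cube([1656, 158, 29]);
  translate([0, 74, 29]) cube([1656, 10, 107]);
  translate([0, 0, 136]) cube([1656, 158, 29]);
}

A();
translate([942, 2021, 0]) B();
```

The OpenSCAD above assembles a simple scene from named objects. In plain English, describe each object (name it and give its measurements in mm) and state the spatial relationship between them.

A is a box-shaped house frame (walls only): outside footprint 3540×4200 mm, wall height 2950 mm, wall thickness 122 mm. The two y-facing walls run the full x-width; the two x-facing walls fit between the inner faces of the y-facing walls.

B is an I-beam lying along x, 1656 mm long. Overall section height 165 mm. Two flanges 158 mm wide (y) and 29 mm thick, one on the floor and one at the top; a web 10 mm thick runs between them, centred on the flange width.

The I-beam sits inside the house frame, centred.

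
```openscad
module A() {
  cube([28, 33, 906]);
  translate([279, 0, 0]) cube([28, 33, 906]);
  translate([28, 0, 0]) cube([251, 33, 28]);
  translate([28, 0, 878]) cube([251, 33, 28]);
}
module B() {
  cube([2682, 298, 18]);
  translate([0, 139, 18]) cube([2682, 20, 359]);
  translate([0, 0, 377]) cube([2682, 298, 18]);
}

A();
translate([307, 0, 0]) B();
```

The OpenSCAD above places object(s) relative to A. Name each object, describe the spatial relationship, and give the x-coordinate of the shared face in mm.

A is a picture frame. B is an I-beam. The I-beam is against the picture frame's +x side, with their −y faces flush. The x-coordinate of the shared face is 307 mm.

The picture frame's +x face and the I-beam's −x face are both at x = 307 mm.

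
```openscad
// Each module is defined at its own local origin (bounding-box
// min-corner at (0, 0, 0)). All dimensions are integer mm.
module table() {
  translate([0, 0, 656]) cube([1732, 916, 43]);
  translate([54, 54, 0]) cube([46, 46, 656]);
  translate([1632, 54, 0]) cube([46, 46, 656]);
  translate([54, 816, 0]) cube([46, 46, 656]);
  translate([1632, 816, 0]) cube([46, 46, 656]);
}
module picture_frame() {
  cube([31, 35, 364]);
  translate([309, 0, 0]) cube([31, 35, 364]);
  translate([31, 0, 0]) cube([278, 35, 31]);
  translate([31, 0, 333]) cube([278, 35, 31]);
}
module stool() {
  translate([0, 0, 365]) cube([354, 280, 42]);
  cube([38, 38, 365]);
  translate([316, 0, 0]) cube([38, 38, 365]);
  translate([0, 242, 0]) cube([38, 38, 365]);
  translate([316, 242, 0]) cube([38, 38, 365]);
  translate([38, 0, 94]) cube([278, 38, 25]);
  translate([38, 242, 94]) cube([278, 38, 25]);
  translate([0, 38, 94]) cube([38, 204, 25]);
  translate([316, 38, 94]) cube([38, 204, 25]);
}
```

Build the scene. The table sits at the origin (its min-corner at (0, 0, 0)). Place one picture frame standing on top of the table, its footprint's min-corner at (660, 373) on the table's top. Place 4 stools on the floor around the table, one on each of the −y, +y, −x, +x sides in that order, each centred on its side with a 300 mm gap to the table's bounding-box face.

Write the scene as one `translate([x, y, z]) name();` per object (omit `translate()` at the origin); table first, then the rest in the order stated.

table();
translate([660, 373, 699]) picture_frame();
translate([689, -580, 0]) stool();
translate([689, 1216, 0]) stool();
translate([-654, 318, 0]) stool();
translate([2032, 318, 0]) stool();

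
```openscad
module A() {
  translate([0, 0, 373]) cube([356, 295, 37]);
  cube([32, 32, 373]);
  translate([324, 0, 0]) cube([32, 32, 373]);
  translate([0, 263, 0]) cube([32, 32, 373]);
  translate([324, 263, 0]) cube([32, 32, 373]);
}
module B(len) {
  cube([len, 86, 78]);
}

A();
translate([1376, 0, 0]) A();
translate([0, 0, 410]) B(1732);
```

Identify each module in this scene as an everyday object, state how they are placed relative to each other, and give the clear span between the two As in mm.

A is a stool. B is a beam. A beam spans the tops of two stools. The clear span between the two stools is 1020 mm.

Second stool starts at x = 1376; first ends at x = 356; clear span = 1376 − 356 = 1020 mm.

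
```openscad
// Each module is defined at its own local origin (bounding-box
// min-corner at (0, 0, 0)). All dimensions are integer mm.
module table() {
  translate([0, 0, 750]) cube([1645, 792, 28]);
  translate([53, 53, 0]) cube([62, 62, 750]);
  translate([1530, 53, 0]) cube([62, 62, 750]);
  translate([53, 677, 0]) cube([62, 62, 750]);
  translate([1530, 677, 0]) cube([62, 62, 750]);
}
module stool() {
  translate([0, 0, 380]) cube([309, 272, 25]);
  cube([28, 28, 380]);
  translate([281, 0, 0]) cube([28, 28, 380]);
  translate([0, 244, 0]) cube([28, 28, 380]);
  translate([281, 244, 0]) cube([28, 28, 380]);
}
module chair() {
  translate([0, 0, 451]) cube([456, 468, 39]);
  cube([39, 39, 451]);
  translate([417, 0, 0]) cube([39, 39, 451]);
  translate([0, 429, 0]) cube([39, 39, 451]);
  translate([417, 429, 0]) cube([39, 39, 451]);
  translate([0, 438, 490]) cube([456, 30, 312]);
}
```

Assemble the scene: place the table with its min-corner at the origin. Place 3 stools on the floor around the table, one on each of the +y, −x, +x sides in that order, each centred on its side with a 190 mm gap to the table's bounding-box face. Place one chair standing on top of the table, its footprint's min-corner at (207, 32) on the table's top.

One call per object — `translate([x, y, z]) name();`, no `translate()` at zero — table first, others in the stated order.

table();
translate([668, 982, 0]) stool();
translate([-499, 260, 0]) stool();
translate([1835, 260, 0]) stool();
translate([207, 32, 778]) chair();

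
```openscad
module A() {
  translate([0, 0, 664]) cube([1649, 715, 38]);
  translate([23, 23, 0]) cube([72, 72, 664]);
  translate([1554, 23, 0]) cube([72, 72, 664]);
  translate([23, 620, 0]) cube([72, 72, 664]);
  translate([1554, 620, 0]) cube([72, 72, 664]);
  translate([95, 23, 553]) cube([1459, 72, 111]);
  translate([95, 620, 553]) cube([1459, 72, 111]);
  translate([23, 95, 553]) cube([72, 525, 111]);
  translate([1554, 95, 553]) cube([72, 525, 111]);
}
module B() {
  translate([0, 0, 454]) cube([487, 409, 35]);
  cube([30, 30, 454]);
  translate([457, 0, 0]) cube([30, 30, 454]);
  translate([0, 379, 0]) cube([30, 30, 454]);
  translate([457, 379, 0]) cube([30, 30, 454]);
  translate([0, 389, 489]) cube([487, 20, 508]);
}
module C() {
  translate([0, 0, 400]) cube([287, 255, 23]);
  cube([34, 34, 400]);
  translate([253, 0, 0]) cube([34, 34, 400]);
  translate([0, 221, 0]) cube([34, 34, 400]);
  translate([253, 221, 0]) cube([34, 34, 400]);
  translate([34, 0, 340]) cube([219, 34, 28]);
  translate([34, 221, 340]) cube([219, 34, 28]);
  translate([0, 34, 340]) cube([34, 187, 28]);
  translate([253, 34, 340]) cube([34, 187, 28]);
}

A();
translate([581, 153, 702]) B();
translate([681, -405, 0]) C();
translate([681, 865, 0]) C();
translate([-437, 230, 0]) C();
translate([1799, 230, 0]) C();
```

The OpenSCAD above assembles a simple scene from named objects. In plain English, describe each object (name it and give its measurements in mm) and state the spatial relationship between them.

A is a table with a 1649×715 mm rectangular top, 38 mm thick, top surface at z = 702 mm, supported by four 72×72 mm square legs, each inset 23 mm from the nearest pair of top edges, running from the floor. Four apron rails, 72 mm thick and 111 mm tall, run between adjacent legs with their top edges flush with the underside of the top and their outer faces flush with the legs' outer faces.

B is a chair: 487×409 mm seat, 35 mm thick, top at z = 489 mm, on four 30 mm square corner legs flush with the seat edges. A 20 mm thick backrest slab spans the full seat width, extending 508 mm above the seat top, its back face flush with the seat's +y edge.

C is a four-legged stool. The seat is a 287×255×23 mm slab whose top surface is at z = 423 mm; four square legs, each 34×34 mm in cross-section, run from the floor (z = 0) to the underside of the seat, each flush with a corner of the seat. Four stretchers, 34 mm wide and 28 mm tall, connect adjacent legs with their undersides at z = 340 mm, each running between the inner faces of the legs it joins and aligned with the legs' outer faces on the other axis.

The chair is on top of the table, centred. Four stools sit around the table at the −y, +y, −x, +x sides.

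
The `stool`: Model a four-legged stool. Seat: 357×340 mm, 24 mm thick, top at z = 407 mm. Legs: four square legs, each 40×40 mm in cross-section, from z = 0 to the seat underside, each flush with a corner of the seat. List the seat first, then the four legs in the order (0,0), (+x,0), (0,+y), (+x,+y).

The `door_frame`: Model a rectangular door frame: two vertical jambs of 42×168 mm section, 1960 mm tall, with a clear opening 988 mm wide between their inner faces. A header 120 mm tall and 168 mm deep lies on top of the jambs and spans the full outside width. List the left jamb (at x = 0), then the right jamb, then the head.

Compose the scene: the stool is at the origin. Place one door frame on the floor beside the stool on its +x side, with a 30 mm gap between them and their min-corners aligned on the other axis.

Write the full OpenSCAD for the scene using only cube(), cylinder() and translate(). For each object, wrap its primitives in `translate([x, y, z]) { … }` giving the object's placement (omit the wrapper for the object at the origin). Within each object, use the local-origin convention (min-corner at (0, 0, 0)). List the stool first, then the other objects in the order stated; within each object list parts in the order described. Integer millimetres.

translate([0, 0, 383]) cube([357, 340, 24]);
cube([40, 40, 383]);
translate([317, 0, 0]) cube([40, 40, 383]);
translate([0, 300, 0]) cube([40, 40, 383]);
translate([317, 300, 0]) cube([40, 40, 383]);
translate([387, 0, 0]) {
  cube([42, 168, 1960]);
  translate([1030, 0, 0]) cube([42, 168, 1960]);
  translate([0, 0, 1960]) cube([1072, 168, 120]);
}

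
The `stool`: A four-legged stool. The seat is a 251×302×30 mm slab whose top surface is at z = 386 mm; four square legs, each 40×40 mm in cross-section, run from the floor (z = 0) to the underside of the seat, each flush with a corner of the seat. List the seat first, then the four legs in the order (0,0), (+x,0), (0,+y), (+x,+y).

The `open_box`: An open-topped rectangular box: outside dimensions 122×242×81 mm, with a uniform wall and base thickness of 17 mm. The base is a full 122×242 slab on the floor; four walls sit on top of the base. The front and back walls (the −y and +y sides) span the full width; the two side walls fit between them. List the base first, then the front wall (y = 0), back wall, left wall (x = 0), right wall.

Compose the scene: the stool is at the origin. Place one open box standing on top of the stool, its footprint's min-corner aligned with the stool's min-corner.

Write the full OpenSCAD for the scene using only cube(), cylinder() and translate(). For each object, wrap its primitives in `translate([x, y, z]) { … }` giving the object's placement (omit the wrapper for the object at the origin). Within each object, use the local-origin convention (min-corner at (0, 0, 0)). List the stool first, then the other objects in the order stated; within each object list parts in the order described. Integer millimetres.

translate([0, 0, 356]) cube([251, 302, 30]);
cube([40, 40, 356]);
translate([211, 0, 0]) cube([40, 40, 356]);
translate([0, 262, 0]) cube([40, 40, 356]);
translate([211, 262, 0]) cube([40, 40, 356]);
translate([0, 0, 386]) {
  cube([122, 242, 17]);
  translate([0, 0, 17]) cube([122, 17, 64]);
  translate([0, 225, 17]) cube([122, 17, 64]);
  translate([0, 17, 17]) cube([17, 208, 64]);
  translate([105, 17, 17]) cube([17, 208, 64]);
}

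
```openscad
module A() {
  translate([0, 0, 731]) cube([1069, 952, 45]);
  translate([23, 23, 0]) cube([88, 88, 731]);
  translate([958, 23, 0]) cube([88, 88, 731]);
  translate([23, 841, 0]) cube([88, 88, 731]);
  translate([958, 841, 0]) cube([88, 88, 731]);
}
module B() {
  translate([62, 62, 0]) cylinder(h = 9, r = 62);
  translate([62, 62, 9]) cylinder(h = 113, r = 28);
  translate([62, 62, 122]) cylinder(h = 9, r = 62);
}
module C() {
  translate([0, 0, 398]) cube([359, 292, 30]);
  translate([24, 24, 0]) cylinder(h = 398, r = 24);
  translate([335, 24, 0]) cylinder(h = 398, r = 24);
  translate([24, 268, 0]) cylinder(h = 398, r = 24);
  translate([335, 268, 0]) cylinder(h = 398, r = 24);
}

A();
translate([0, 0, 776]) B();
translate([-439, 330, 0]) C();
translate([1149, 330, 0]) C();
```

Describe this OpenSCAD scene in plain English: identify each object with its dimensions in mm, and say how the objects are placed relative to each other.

A is a rectangular dining table. The top is 1069×952×45 mm with its upper surface at z = 776 mm. It stands on four 88×88 mm square legs, each inset 23 mm from the nearest pair of top edges, running from the floor to the underside of the top.

B is a spool: two coaxial disc flanges of radius 62 mm and thickness 9 mm, joined by a core cylinder of radius 28 mm and height 113 mm. The lower flange rests on z = 0 and the three cylinders share a vertical axis.

C is a four-legged stool. The seat is 359×292 mm, 30 mm thick, top at z = 428 mm. It stands on four round legs, each 48 mm in diameter, from z = 0 to the seat underside, each leg's axis is inset half a diameter from the nearest pair of seat edges (so the leg's bounding box is flush with the corner).

The spool is on top of the table. Two stools sit around the table at the −x, +x sides.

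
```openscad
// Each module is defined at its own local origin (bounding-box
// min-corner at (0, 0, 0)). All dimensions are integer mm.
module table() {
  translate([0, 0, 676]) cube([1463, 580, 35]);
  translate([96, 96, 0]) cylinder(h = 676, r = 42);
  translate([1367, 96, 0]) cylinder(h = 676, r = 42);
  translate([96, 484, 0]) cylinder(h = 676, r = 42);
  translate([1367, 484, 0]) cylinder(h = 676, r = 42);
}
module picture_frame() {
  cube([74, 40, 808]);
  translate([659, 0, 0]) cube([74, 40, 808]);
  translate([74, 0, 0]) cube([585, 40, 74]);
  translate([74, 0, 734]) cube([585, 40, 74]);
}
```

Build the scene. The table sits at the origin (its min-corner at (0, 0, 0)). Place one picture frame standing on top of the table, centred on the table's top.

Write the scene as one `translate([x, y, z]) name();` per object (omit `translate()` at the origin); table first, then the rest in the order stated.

table();
translate([365, 270, 711]) picture_frame();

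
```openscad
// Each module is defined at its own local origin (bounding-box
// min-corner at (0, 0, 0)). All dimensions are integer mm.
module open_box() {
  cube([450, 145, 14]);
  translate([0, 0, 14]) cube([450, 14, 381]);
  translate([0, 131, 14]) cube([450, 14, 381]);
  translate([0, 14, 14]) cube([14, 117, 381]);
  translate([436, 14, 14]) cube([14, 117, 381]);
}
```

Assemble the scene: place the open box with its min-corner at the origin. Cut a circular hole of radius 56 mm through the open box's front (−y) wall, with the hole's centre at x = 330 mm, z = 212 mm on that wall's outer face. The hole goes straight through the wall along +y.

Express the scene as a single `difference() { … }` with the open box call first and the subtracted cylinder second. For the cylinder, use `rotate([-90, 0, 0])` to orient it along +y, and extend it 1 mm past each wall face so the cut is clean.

difference() {
  open_box();
  translate([330, -1, 212]) rotate([-90, 0, 0]) cylinder(h = 16, r = 56);
}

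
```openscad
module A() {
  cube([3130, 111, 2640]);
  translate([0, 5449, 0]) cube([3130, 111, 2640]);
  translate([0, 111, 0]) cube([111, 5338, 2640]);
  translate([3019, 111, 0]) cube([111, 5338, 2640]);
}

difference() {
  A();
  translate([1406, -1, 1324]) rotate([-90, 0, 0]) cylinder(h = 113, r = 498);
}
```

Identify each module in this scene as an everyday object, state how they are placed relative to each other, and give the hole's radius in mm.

A is a house frame. The house frame has a circular hole through its front wall. The hole's radius is 498 mm.

The subtracted cylinder has r = 498 mm.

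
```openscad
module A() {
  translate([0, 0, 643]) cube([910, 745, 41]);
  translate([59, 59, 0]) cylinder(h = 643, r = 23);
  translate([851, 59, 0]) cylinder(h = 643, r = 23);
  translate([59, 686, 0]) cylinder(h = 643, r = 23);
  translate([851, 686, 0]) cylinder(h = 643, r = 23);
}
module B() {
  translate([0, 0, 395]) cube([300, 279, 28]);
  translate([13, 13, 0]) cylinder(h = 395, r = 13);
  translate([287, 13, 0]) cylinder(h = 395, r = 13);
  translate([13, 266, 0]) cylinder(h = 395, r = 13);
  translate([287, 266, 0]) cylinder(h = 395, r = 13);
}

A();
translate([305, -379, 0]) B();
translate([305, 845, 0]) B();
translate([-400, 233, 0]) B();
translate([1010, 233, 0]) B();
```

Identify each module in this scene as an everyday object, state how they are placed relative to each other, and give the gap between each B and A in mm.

Each stool's nearest face is 100 mm from the table's bounding box.

A is a table. B is a stool. Four stools sit around the table at the −y, +y, −x, +x sides. The gap between each stool and the table is 100 mm.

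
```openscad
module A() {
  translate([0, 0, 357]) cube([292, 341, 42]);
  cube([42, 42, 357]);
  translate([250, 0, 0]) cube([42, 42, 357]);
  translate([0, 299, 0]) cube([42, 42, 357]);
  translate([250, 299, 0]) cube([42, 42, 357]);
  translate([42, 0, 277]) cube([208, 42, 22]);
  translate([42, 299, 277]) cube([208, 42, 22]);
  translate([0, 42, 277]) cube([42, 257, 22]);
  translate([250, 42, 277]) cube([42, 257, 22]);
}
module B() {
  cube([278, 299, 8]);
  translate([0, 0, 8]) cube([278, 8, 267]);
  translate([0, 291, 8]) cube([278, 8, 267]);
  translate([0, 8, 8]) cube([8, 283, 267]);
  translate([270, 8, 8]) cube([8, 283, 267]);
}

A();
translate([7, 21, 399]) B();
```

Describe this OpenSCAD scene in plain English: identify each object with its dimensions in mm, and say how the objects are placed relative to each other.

A is a four-legged stool. The seat is 292×341 mm, 42 mm thick, top at z = 399 mm. It stands on four square legs, each 42×42 mm in cross-section, from z = 0 to the seat underside, each flush with a corner of the seat. Four stretchers, 42 mm wide and 22 mm tall, connect adjacent legs with their undersides at z = 277 mm, each running between the inner faces of the legs it joins and aligned with the legs' outer faces on the other axis.

B is an open-topped rectangular box: outside dimensions 278×299×275 mm, with a uniform wall and base thickness of 8 mm. The base is a full 278×299 slab on the floor; four walls sit on top of the base. The front and back walls (the −y and +y sides) span the full width; the two side walls fit between them.

The open box is on top of the stool, centred.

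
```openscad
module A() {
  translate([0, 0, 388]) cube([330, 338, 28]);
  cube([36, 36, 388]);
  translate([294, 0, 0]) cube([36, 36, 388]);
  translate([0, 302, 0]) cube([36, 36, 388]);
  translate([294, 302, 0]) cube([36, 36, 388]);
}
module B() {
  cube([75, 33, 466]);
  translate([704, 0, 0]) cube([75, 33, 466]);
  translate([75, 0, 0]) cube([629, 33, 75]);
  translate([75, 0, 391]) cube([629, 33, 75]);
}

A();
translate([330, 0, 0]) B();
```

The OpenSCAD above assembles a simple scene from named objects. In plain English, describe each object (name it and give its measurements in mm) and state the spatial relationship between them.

A is a four-legged stool. The seat is a 330×338×28 mm slab whose top surface is at z = 416 mm; four square legs, each 36×36 mm in cross-section, run from the floor (z = 0) to the underside of the seat, each flush with a corner of the seat.

B is a picture frame with a 629×316 mm rectangular opening (x by z) and a uniform 75 mm border on every side. Frame depth is 33 mm along y. It is built from two vertical stiles running the full outside height and two horizontal rails spanning the gap between the stiles.

The picture frame is against the stool's +x side, with their −y faces flush.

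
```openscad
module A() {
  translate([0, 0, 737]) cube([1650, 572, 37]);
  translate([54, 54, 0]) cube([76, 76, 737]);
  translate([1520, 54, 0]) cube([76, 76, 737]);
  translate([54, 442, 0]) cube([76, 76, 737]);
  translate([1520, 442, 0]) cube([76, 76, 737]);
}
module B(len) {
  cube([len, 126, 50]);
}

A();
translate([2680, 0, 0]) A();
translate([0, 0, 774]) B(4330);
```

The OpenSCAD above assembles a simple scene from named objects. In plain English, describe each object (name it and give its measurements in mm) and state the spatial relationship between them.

A is a table: top 1650 mm (x) × 572 mm (y), 37 mm thick, upper face at z = 774 mm, on four 76×76 mm square legs, each inset 54 mm from the nearest pair of top edges, running from z = 0 to the bottom of the top.

B is a rectangular beam 4330 mm long (x), 126 mm deep (y), 50 mm thick (z).

The beam spans the tops of two tables placed 1030 mm apart, resting at z = 774 mm.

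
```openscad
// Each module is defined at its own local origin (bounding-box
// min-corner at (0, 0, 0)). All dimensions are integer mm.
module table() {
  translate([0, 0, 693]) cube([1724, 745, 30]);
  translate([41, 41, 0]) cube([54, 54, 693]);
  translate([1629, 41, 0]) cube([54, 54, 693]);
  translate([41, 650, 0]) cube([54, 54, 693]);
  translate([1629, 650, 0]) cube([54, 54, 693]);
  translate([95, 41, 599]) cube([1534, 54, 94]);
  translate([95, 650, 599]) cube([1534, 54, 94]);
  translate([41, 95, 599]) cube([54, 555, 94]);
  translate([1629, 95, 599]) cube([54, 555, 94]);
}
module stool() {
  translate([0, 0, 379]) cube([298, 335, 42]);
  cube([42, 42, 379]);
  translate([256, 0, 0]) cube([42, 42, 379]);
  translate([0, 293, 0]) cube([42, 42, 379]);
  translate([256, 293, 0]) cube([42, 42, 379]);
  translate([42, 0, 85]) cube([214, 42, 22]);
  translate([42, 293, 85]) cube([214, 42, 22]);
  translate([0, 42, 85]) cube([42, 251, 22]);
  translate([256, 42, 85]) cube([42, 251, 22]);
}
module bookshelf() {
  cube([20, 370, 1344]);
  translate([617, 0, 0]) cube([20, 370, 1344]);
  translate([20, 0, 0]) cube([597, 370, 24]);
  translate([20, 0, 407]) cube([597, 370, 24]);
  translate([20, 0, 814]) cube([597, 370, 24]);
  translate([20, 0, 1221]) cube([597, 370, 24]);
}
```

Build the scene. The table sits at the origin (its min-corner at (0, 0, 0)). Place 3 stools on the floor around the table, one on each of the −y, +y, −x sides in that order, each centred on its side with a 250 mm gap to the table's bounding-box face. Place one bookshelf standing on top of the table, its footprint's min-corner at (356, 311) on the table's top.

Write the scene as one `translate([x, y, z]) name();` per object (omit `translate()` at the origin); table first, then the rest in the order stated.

table();
translate([713, -585, 0]) stool();
translate([713, 995, 0]) stool();
translate([-548, 205, 0]) stool();
translate([356, 311, 723]) bookshelf();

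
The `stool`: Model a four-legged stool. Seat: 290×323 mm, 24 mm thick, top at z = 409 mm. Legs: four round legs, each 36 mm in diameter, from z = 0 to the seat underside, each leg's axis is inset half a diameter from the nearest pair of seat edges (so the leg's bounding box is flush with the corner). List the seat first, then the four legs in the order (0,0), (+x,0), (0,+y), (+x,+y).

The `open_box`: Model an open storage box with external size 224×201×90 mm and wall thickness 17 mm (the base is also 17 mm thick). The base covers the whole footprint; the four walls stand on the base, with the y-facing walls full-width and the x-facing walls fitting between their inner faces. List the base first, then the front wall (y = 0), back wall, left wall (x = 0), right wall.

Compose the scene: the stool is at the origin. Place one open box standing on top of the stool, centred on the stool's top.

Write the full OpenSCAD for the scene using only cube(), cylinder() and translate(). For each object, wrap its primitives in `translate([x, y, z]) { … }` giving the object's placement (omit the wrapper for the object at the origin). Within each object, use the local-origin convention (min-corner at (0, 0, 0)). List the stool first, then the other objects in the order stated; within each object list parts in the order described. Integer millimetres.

translate([0, 0, 385]) cube([290, 323, 24]);
translate([18, 18, 0]) cylinder(h = 385, r = 18);
translate([272, 18, 0]) cylinder(h = 385, r = 18);
translate([18, 305, 0]) cylinder(h = 385, r = 18);
translate([272, 305, 0]) cylinder(h = 385, r = 18);
translate([33, 61, 409]) {
  cube([224, 201, 17]);
  translate([0, 0, 17]) cube([224, 17, 73]);
  translate([0, 184, 17]) cube([224, 17, 73]);
  translate([0, 17, 17]) cube([17, 167, 73]);
  translate([207, 17, 17]) cube([17, 167, 73]);
}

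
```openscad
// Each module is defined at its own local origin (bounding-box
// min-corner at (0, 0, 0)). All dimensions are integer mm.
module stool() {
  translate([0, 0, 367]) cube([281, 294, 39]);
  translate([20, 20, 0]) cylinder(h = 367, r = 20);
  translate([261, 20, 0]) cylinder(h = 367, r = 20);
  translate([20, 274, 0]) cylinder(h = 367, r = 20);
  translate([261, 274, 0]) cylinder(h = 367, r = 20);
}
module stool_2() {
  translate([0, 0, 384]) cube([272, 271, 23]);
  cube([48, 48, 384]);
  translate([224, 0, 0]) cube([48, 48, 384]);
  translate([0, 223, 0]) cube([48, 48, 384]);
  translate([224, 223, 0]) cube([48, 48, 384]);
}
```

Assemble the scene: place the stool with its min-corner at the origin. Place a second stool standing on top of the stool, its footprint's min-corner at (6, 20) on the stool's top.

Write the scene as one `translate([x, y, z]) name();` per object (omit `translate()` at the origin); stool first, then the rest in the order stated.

stool();
translate([6, 20, 406]) stool_2();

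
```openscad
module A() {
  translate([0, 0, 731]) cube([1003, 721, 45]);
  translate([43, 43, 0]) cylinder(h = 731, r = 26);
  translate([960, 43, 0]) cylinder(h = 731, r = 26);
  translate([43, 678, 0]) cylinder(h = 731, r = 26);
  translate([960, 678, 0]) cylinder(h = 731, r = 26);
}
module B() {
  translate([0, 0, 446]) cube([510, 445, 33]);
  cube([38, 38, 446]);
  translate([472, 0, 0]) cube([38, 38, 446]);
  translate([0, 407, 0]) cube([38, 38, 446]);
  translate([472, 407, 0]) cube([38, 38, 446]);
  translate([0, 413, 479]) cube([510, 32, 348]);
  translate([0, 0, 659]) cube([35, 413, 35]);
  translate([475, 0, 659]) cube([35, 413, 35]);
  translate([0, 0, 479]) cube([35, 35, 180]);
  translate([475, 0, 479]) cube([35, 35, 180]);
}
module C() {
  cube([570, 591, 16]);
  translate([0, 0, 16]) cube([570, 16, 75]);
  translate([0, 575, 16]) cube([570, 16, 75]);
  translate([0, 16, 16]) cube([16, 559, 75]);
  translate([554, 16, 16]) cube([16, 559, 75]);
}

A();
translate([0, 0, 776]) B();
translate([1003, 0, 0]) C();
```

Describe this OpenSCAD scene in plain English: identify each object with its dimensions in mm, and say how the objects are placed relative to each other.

A is a rectangular dining table. The top is 1003×721×45 mm with its upper surface at z = 776 mm. It stands on four round legs of 52 mm diameter, each leg's bounding box inset 17 mm from the nearest pair of top edges, running from the floor to the underside of the top.

B is a chair: 510×445 mm seat, 33 mm thick, top at z = 479 mm, on four 38 mm square corner legs flush with the seat edges. A 32 mm thick backrest slab spans the full seat width, extending 348 mm above the seat top, its back face flush with the seat's +y edge. Two armrests of 35×35 mm section run along each side from the seat's front edge to the front of the backrest, top faces 215 mm above the seat top and outer faces flush with the seat's x-edges; a 35×35 mm post under the front of each armrest stands on the seat at the front corner.

C is an open-topped rectangular box: outside dimensions 570×591×91 mm, with a uniform wall and base thickness of 16 mm. The base is a full 570×591 slab on the floor; four walls sit on top of the base. The front and back walls (the −y and +y sides) span the full width; the two side walls fit between them.

The chair is on top of the table. The open box is against the table's +x side, with their −y faces flush.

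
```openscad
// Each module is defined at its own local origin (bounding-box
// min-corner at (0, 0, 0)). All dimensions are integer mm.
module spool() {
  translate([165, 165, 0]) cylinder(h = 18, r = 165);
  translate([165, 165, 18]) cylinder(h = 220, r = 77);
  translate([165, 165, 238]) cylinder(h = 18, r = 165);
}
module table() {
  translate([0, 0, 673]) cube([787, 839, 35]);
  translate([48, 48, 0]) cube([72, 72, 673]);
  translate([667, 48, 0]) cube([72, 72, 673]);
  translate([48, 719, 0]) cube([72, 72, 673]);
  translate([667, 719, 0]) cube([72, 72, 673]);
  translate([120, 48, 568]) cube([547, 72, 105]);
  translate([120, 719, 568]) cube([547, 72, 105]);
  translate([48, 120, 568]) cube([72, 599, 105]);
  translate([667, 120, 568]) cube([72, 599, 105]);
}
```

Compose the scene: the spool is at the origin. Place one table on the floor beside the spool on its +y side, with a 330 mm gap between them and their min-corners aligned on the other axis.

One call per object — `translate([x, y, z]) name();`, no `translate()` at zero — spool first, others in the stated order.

spool();
translate([0, 660, 0]) table();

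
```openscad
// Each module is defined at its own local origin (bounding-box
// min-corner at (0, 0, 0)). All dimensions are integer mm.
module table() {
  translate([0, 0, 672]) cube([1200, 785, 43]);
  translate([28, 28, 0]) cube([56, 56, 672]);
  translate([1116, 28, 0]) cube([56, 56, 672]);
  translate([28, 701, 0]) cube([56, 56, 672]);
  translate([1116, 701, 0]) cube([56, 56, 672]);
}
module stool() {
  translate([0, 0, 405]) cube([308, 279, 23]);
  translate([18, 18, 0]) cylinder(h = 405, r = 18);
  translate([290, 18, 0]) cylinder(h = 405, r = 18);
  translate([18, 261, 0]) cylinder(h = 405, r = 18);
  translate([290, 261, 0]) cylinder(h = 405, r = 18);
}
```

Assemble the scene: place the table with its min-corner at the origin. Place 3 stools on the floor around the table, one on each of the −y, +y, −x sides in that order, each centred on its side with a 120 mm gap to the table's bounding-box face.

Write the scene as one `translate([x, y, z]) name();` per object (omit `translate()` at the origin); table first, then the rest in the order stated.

table();
translate([446, -399, 0]) stool();
translate([446, 905, 0]) stool();
translate([-428, 253, 0]) stool();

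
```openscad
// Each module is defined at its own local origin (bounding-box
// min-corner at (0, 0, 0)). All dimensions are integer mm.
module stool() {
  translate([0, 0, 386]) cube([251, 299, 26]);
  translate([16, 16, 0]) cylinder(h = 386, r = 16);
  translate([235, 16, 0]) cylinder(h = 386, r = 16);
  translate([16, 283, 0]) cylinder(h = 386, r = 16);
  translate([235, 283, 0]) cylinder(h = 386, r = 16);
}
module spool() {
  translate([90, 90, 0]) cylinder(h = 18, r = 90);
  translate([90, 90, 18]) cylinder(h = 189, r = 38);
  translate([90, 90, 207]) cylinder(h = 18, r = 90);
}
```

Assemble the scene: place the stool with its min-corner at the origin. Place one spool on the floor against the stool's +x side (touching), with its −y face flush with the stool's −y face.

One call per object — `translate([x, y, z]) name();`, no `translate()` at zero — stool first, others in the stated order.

stool();
translate([251, 0, 0]) spool();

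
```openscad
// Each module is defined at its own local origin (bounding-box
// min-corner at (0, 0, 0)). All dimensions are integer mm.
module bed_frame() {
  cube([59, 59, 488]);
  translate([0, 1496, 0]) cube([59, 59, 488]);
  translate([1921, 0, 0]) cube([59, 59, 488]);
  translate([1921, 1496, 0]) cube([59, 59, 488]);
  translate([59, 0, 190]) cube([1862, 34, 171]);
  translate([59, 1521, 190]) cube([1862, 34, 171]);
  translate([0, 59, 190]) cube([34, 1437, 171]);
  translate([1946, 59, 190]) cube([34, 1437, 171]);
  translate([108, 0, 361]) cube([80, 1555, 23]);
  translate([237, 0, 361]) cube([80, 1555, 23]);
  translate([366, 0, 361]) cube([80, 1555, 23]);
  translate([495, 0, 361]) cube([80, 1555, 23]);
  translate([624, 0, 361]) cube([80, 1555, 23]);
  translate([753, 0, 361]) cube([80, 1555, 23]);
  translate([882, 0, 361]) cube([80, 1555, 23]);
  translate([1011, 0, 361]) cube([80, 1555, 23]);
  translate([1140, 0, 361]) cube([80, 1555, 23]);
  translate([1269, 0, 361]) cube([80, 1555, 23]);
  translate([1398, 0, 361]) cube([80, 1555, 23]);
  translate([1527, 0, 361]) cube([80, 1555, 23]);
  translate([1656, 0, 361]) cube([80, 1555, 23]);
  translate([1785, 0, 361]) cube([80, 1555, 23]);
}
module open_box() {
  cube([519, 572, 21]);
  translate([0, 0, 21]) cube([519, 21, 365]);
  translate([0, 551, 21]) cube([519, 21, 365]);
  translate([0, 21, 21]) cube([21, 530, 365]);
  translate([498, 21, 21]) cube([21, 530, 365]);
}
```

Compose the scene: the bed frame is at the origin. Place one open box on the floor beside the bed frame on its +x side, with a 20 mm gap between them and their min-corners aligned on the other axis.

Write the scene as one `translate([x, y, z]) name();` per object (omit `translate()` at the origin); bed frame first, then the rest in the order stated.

bed_frame();
translate([2000, 0, 0]) open_box();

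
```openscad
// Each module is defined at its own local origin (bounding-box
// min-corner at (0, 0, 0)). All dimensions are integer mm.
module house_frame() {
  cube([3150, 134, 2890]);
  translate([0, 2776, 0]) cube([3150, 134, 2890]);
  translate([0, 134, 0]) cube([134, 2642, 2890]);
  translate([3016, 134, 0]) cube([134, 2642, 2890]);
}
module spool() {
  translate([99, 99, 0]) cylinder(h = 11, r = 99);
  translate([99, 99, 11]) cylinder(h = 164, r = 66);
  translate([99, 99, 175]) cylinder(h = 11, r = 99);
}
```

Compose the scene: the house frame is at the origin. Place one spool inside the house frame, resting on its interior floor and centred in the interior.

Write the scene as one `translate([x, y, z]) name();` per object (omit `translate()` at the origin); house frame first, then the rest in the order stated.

house_frame();
translate([1476, 1356, 0]) spool();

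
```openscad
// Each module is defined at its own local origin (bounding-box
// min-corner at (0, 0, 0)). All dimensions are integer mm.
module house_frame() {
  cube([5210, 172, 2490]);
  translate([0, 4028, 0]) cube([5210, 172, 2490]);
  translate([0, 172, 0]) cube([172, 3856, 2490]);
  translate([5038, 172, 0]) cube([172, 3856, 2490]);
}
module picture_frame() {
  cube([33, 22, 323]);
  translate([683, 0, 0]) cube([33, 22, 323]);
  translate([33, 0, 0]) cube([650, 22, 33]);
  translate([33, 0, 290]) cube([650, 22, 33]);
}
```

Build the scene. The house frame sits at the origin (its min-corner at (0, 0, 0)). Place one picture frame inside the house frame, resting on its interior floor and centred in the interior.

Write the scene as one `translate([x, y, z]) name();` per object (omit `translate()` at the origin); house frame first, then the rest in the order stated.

house_frame();
translate([2247, 2089, 0]) picture_frame();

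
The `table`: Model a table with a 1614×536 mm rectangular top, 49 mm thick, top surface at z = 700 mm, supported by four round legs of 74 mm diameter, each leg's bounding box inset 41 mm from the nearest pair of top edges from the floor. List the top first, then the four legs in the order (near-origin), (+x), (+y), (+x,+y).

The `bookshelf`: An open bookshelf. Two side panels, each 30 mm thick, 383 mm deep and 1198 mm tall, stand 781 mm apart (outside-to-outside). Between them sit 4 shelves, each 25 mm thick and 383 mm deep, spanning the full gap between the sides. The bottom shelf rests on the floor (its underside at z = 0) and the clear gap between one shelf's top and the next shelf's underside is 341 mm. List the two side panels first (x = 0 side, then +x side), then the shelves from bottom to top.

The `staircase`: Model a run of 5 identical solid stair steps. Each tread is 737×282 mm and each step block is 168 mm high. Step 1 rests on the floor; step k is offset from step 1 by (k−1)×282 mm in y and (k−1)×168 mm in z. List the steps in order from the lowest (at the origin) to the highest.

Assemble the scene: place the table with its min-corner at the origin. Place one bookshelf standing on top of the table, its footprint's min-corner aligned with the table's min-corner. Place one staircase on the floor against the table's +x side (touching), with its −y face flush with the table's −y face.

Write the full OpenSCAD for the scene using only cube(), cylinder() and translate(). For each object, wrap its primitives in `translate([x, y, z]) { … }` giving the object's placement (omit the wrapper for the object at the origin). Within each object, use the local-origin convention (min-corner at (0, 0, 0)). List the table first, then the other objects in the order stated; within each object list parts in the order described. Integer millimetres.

translate([0, 0, 651]) cube([1614, 536, 49]);
translate([78, 78, 0]) cylinder(h = 651, r = 37);
translate([1536, 78, 0]) cylinder(h = 651, r = 37);
translate([78, 458, 0]) cylinder(h = 651, r = 37);
translate([1536, 458, 0]) cylinder(h = 651, r = 37);
translate([0, 0, 700]) {
  cube([30, 383, 1198]);
  translate([751, 0, 0]) cube([30, 383, 1198]);
  translate([30, 0, 0]) cube([721, 383, 25]);
  translate([30, 0, 366]) cube([721, 383, 25]);
  translate([30, 0, 732]) cube([721, 383, 25]);
  translate([30, 0, 1098]) cube([721, 383, 25]);
}
translate([1614, 0, 0]) {
  cube([737, 282, 168]);
  translate([0, 282, 168]) cube([737, 282, 168]);
  translate([0, 564, 336]) cube([737, 282, 168]);
  translate([0, 846, 504]) cube([737, 282, 168]);
  translate([0, 1128, 672]) cube([737, 282, 168]);
}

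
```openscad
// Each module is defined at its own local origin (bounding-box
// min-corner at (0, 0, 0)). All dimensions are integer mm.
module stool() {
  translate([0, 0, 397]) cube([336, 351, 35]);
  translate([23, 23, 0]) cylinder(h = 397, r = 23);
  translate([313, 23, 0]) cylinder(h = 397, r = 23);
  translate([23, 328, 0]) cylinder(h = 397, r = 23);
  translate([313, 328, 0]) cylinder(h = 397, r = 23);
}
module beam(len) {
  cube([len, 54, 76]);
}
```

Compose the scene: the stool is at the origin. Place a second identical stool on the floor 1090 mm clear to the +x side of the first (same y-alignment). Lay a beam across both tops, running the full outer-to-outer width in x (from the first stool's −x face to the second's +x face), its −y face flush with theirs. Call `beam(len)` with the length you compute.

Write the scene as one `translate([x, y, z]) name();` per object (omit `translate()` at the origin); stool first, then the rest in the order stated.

stool();
translate([1426, 0, 0]) stool();
translate([0, 0, 432]) beam(1762);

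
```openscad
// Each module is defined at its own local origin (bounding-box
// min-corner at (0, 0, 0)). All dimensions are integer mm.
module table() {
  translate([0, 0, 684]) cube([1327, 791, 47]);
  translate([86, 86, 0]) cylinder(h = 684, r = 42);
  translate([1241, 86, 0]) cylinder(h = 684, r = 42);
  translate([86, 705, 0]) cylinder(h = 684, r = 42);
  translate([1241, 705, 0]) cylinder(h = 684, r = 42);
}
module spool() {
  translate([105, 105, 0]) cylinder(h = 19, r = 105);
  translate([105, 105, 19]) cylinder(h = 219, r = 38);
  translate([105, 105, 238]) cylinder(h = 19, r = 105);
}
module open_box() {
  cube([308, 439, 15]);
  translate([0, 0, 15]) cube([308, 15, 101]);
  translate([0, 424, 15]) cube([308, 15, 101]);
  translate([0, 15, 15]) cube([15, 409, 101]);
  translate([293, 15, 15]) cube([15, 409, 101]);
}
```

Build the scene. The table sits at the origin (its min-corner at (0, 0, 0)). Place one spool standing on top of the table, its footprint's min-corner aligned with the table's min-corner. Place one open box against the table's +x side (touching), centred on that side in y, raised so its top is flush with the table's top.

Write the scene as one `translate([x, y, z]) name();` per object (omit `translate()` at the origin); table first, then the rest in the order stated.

table();
translate([0, 0, 731]) spool();
translate([1327, 176, 615]) open_box();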